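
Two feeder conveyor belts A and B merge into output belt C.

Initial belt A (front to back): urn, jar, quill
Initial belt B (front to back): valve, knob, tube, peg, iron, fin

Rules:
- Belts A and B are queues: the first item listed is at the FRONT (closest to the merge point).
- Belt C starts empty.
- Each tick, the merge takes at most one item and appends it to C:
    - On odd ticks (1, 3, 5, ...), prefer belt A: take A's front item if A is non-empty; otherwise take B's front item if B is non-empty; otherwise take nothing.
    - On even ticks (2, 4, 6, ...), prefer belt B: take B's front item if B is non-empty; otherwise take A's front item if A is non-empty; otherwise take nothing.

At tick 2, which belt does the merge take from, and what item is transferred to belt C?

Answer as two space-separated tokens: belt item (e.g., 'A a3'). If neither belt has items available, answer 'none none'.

Tick 1: prefer A, take urn from A; A=[jar,quill] B=[valve,knob,tube,peg,iron,fin] C=[urn]
Tick 2: prefer B, take valve from B; A=[jar,quill] B=[knob,tube,peg,iron,fin] C=[urn,valve]

Answer: B valve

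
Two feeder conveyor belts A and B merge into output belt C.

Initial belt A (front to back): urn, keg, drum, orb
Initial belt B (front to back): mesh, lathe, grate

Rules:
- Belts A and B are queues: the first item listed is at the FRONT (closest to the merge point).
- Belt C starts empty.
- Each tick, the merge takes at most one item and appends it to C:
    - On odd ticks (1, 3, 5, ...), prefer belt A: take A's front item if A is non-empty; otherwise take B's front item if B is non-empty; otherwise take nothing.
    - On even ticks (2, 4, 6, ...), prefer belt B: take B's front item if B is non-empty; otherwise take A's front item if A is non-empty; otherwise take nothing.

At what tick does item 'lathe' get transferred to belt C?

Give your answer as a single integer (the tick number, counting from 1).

Answer: 4

Derivation:
Tick 1: prefer A, take urn from A; A=[keg,drum,orb] B=[mesh,lathe,grate] C=[urn]
Tick 2: prefer B, take mesh from B; A=[keg,drum,orb] B=[lathe,grate] C=[urn,mesh]
Tick 3: prefer A, take keg from A; A=[drum,orb] B=[lathe,grate] C=[urn,mesh,keg]
Tick 4: prefer B, take lathe from B; A=[drum,orb] B=[grate] C=[urn,mesh,keg,lathe]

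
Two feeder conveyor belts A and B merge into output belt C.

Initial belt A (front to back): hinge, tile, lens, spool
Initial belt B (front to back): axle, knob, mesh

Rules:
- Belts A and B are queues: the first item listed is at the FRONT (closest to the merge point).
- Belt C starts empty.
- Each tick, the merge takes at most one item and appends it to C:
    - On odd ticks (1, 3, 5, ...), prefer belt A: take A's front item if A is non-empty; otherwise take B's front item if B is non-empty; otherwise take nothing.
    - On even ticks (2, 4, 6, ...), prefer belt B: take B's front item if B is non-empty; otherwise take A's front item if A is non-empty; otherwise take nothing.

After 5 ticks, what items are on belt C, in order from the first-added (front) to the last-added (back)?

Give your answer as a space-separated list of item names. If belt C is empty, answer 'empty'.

Tick 1: prefer A, take hinge from A; A=[tile,lens,spool] B=[axle,knob,mesh] C=[hinge]
Tick 2: prefer B, take axle from B; A=[tile,lens,spool] B=[knob,mesh] C=[hinge,axle]
Tick 3: prefer A, take tile from A; A=[lens,spool] B=[knob,mesh] C=[hinge,axle,tile]
Tick 4: prefer B, take knob from B; A=[lens,spool] B=[mesh] C=[hinge,axle,tile,knob]
Tick 5: prefer A, take lens from A; A=[spool] B=[mesh] C=[hinge,axle,tile,knob,lens]

Answer: hinge axle tile knob lens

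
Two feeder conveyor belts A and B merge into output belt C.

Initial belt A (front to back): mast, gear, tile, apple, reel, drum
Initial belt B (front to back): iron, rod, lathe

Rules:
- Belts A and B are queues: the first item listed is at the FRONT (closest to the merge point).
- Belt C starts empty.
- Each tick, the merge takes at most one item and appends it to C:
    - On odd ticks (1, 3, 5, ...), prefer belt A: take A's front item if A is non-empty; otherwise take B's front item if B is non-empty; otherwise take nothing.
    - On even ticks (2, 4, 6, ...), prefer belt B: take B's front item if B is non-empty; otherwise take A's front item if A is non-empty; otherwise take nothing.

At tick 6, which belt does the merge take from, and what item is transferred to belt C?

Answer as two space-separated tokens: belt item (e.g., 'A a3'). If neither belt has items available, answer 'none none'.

Answer: B lathe

Derivation:
Tick 1: prefer A, take mast from A; A=[gear,tile,apple,reel,drum] B=[iron,rod,lathe] C=[mast]
Tick 2: prefer B, take iron from B; A=[gear,tile,apple,reel,drum] B=[rod,lathe] C=[mast,iron]
Tick 3: prefer A, take gear from A; A=[tile,apple,reel,drum] B=[rod,lathe] C=[mast,iron,gear]
Tick 4: prefer B, take rod from B; A=[tile,apple,reel,drum] B=[lathe] C=[mast,iron,gear,rod]
Tick 5: prefer A, take tile from A; A=[apple,reel,drum] B=[lathe] C=[mast,iron,gear,rod,tile]
Tick 6: prefer B, take lathe from B; A=[apple,reel,drum] B=[-] C=[mast,iron,gear,rod,tile,lathe]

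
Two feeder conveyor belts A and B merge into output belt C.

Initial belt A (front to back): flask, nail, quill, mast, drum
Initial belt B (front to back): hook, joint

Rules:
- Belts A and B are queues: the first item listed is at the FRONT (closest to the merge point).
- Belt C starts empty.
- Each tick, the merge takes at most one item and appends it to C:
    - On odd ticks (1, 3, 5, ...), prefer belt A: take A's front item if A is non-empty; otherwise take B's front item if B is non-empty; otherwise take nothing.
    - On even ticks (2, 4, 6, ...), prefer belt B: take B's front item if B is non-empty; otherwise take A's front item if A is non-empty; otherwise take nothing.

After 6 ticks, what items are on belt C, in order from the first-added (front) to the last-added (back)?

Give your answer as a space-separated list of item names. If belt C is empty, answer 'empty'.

Answer: flask hook nail joint quill mast

Derivation:
Tick 1: prefer A, take flask from A; A=[nail,quill,mast,drum] B=[hook,joint] C=[flask]
Tick 2: prefer B, take hook from B; A=[nail,quill,mast,drum] B=[joint] C=[flask,hook]
Tick 3: prefer A, take nail from A; A=[quill,mast,drum] B=[joint] C=[flask,hook,nail]
Tick 4: prefer B, take joint from B; A=[quill,mast,drum] B=[-] C=[flask,hook,nail,joint]
Tick 5: prefer A, take quill from A; A=[mast,drum] B=[-] C=[flask,hook,nail,joint,quill]
Tick 6: prefer B, take mast from A; A=[drum] B=[-] C=[flask,hook,nail,joint,quill,mast]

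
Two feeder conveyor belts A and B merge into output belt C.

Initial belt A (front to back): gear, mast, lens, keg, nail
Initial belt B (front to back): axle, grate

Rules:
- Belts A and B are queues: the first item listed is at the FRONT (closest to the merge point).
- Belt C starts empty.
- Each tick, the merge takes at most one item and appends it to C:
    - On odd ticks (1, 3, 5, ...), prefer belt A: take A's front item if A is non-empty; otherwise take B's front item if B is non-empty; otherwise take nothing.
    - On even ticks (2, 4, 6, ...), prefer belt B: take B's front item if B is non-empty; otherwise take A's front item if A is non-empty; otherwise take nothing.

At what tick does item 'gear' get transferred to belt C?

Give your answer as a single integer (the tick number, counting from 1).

Tick 1: prefer A, take gear from A; A=[mast,lens,keg,nail] B=[axle,grate] C=[gear]

Answer: 1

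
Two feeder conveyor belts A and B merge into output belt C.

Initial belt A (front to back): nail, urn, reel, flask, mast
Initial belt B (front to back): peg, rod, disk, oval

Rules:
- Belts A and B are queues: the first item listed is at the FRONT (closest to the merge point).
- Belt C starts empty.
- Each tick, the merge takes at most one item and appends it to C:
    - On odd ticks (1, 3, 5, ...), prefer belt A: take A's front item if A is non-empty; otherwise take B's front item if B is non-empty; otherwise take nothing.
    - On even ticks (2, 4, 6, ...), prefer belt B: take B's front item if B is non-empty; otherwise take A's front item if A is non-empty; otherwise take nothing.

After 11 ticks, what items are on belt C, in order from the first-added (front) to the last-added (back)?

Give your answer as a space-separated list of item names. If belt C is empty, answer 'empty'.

Answer: nail peg urn rod reel disk flask oval mast

Derivation:
Tick 1: prefer A, take nail from A; A=[urn,reel,flask,mast] B=[peg,rod,disk,oval] C=[nail]
Tick 2: prefer B, take peg from B; A=[urn,reel,flask,mast] B=[rod,disk,oval] C=[nail,peg]
Tick 3: prefer A, take urn from A; A=[reel,flask,mast] B=[rod,disk,oval] C=[nail,peg,urn]
Tick 4: prefer B, take rod from B; A=[reel,flask,mast] B=[disk,oval] C=[nail,peg,urn,rod]
Tick 5: prefer A, take reel from A; A=[flask,mast] B=[disk,oval] C=[nail,peg,urn,rod,reel]
Tick 6: prefer B, take disk from B; A=[flask,mast] B=[oval] C=[nail,peg,urn,rod,reel,disk]
Tick 7: prefer A, take flask from A; A=[mast] B=[oval] C=[nail,peg,urn,rod,reel,disk,flask]
Tick 8: prefer B, take oval from B; A=[mast] B=[-] C=[nail,peg,urn,rod,reel,disk,flask,oval]
Tick 9: prefer A, take mast from A; A=[-] B=[-] C=[nail,peg,urn,rod,reel,disk,flask,oval,mast]
Tick 10: prefer B, both empty, nothing taken; A=[-] B=[-] C=[nail,peg,urn,rod,reel,disk,flask,oval,mast]
Tick 11: prefer A, both empty, nothing taken; A=[-] B=[-] C=[nail,peg,urn,rod,reel,disk,flask,oval,mast]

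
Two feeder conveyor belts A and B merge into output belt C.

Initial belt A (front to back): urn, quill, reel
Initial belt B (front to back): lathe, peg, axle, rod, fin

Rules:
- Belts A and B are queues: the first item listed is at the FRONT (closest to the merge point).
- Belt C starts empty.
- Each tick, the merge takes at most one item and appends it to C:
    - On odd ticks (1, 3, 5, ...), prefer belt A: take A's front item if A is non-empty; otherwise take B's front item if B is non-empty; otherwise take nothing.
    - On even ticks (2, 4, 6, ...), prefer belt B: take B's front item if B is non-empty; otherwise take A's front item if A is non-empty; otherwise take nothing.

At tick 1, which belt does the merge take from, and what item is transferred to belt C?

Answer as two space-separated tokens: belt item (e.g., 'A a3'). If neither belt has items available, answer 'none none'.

Tick 1: prefer A, take urn from A; A=[quill,reel] B=[lathe,peg,axle,rod,fin] C=[urn]

Answer: A urn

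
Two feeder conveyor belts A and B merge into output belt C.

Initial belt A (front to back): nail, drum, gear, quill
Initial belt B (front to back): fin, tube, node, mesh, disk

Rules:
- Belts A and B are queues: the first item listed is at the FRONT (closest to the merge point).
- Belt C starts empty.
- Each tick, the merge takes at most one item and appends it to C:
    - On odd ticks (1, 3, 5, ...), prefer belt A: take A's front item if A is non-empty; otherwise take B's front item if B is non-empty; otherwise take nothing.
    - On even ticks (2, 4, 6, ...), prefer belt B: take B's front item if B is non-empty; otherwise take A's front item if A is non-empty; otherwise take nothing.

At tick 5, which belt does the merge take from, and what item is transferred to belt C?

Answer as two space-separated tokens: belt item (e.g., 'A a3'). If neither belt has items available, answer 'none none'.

Answer: A gear

Derivation:
Tick 1: prefer A, take nail from A; A=[drum,gear,quill] B=[fin,tube,node,mesh,disk] C=[nail]
Tick 2: prefer B, take fin from B; A=[drum,gear,quill] B=[tube,node,mesh,disk] C=[nail,fin]
Tick 3: prefer A, take drum from A; A=[gear,quill] B=[tube,node,mesh,disk] C=[nail,fin,drum]
Tick 4: prefer B, take tube from B; A=[gear,quill] B=[node,mesh,disk] C=[nail,fin,drum,tube]
Tick 5: prefer A, take gear from A; A=[quill] B=[node,mesh,disk] C=[nail,fin,drum,tube,gear]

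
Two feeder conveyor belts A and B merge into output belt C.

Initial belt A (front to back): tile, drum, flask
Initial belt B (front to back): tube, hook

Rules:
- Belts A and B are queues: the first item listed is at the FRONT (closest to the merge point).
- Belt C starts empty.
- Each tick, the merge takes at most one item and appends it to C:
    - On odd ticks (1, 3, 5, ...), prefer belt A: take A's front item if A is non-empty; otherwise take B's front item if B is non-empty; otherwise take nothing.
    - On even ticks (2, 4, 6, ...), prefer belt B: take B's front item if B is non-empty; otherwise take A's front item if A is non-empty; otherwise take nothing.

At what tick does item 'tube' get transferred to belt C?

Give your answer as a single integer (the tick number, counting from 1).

Answer: 2

Derivation:
Tick 1: prefer A, take tile from A; A=[drum,flask] B=[tube,hook] C=[tile]
Tick 2: prefer B, take tube from B; A=[drum,flask] B=[hook] C=[tile,tube]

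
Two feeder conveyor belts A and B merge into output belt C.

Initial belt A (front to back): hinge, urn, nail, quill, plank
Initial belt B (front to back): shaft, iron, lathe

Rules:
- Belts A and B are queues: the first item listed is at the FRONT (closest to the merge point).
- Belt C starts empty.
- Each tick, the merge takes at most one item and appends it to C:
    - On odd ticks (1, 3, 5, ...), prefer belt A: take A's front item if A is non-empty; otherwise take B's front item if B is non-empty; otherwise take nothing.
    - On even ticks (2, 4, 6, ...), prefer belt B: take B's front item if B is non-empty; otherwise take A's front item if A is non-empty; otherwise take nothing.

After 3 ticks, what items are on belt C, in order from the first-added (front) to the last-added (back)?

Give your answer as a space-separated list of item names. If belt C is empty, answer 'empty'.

Tick 1: prefer A, take hinge from A; A=[urn,nail,quill,plank] B=[shaft,iron,lathe] C=[hinge]
Tick 2: prefer B, take shaft from B; A=[urn,nail,quill,plank] B=[iron,lathe] C=[hinge,shaft]
Tick 3: prefer A, take urn from A; A=[nail,quill,plank] B=[iron,lathe] C=[hinge,shaft,urn]

Answer: hinge shaft urn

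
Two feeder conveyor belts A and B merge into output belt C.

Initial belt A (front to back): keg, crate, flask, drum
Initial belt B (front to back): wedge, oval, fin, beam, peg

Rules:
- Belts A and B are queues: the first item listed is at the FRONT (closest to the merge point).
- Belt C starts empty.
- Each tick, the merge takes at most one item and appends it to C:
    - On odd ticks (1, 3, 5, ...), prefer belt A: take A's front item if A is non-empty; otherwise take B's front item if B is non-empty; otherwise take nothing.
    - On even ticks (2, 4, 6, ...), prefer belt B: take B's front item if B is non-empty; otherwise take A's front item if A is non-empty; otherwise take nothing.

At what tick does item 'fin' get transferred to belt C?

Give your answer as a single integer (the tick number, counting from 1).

Tick 1: prefer A, take keg from A; A=[crate,flask,drum] B=[wedge,oval,fin,beam,peg] C=[keg]
Tick 2: prefer B, take wedge from B; A=[crate,flask,drum] B=[oval,fin,beam,peg] C=[keg,wedge]
Tick 3: prefer A, take crate from A; A=[flask,drum] B=[oval,fin,beam,peg] C=[keg,wedge,crate]
Tick 4: prefer B, take oval from B; A=[flask,drum] B=[fin,beam,peg] C=[keg,wedge,crate,oval]
Tick 5: prefer A, take flask from A; A=[drum] B=[fin,beam,peg] C=[keg,wedge,crate,oval,flask]
Tick 6: prefer B, take fin from B; A=[drum] B=[beam,peg] C=[keg,wedge,crate,oval,flask,fin]

Answer: 6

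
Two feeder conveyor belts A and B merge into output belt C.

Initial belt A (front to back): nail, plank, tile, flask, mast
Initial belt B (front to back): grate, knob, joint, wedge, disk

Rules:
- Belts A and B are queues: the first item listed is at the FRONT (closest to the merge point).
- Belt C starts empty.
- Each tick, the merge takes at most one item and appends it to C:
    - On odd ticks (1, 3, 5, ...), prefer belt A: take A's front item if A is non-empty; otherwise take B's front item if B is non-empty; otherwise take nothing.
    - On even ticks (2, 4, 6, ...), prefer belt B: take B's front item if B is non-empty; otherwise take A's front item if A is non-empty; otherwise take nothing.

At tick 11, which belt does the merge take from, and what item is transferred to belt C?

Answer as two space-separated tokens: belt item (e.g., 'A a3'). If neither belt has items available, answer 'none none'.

Tick 1: prefer A, take nail from A; A=[plank,tile,flask,mast] B=[grate,knob,joint,wedge,disk] C=[nail]
Tick 2: prefer B, take grate from B; A=[plank,tile,flask,mast] B=[knob,joint,wedge,disk] C=[nail,grate]
Tick 3: prefer A, take plank from A; A=[tile,flask,mast] B=[knob,joint,wedge,disk] C=[nail,grate,plank]
Tick 4: prefer B, take knob from B; A=[tile,flask,mast] B=[joint,wedge,disk] C=[nail,grate,plank,knob]
Tick 5: prefer A, take tile from A; A=[flask,mast] B=[joint,wedge,disk] C=[nail,grate,plank,knob,tile]
Tick 6: prefer B, take joint from B; A=[flask,mast] B=[wedge,disk] C=[nail,grate,plank,knob,tile,joint]
Tick 7: prefer A, take flask from A; A=[mast] B=[wedge,disk] C=[nail,grate,plank,knob,tile,joint,flask]
Tick 8: prefer B, take wedge from B; A=[mast] B=[disk] C=[nail,grate,plank,knob,tile,joint,flask,wedge]
Tick 9: prefer A, take mast from A; A=[-] B=[disk] C=[nail,grate,plank,knob,tile,joint,flask,wedge,mast]
Tick 10: prefer B, take disk from B; A=[-] B=[-] C=[nail,grate,plank,knob,tile,joint,flask,wedge,mast,disk]
Tick 11: prefer A, both empty, nothing taken; A=[-] B=[-] C=[nail,grate,plank,knob,tile,joint,flask,wedge,mast,disk]

Answer: none none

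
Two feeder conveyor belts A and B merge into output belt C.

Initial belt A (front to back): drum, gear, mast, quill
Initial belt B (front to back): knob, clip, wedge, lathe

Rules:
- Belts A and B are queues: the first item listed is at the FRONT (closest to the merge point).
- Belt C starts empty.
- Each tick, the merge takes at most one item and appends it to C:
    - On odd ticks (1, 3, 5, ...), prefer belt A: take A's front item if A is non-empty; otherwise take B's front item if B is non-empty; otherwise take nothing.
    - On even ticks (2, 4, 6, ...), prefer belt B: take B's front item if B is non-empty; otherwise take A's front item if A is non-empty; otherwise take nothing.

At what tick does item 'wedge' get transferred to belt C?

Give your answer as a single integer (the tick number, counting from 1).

Tick 1: prefer A, take drum from A; A=[gear,mast,quill] B=[knob,clip,wedge,lathe] C=[drum]
Tick 2: prefer B, take knob from B; A=[gear,mast,quill] B=[clip,wedge,lathe] C=[drum,knob]
Tick 3: prefer A, take gear from A; A=[mast,quill] B=[clip,wedge,lathe] C=[drum,knob,gear]
Tick 4: prefer B, take clip from B; A=[mast,quill] B=[wedge,lathe] C=[drum,knob,gear,clip]
Tick 5: prefer A, take mast from A; A=[quill] B=[wedge,lathe] C=[drum,knob,gear,clip,mast]
Tick 6: prefer B, take wedge from B; A=[quill] B=[lathe] C=[drum,knob,gear,clip,mast,wedge]

Answer: 6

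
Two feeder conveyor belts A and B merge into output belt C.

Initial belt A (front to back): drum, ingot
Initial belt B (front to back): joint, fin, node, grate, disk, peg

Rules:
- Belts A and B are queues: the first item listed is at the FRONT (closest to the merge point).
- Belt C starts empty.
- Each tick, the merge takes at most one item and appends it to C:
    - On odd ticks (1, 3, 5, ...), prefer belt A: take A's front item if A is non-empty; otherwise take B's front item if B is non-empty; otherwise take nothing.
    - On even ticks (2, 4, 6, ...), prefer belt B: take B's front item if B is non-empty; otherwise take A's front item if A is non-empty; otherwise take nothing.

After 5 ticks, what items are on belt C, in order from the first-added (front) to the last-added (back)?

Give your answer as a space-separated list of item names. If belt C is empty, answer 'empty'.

Tick 1: prefer A, take drum from A; A=[ingot] B=[joint,fin,node,grate,disk,peg] C=[drum]
Tick 2: prefer B, take joint from B; A=[ingot] B=[fin,node,grate,disk,peg] C=[drum,joint]
Tick 3: prefer A, take ingot from A; A=[-] B=[fin,node,grate,disk,peg] C=[drum,joint,ingot]
Tick 4: prefer B, take fin from B; A=[-] B=[node,grate,disk,peg] C=[drum,joint,ingot,fin]
Tick 5: prefer A, take node from B; A=[-] B=[grate,disk,peg] C=[drum,joint,ingot,fin,node]

Answer: drum joint ingot fin node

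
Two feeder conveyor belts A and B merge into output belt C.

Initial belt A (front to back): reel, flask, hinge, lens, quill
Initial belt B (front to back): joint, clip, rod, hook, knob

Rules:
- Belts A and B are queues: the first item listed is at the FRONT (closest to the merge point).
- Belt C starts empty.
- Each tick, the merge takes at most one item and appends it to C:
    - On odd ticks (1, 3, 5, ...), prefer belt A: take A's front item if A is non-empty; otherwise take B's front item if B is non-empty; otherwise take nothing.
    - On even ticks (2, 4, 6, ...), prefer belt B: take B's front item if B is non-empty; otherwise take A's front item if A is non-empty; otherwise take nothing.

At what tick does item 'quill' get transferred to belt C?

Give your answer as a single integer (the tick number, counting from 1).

Tick 1: prefer A, take reel from A; A=[flask,hinge,lens,quill] B=[joint,clip,rod,hook,knob] C=[reel]
Tick 2: prefer B, take joint from B; A=[flask,hinge,lens,quill] B=[clip,rod,hook,knob] C=[reel,joint]
Tick 3: prefer A, take flask from A; A=[hinge,lens,quill] B=[clip,rod,hook,knob] C=[reel,joint,flask]
Tick 4: prefer B, take clip from B; A=[hinge,lens,quill] B=[rod,hook,knob] C=[reel,joint,flask,clip]
Tick 5: prefer A, take hinge from A; A=[lens,quill] B=[rod,hook,knob] C=[reel,joint,flask,clip,hinge]
Tick 6: prefer B, take rod from B; A=[lens,quill] B=[hook,knob] C=[reel,joint,flask,clip,hinge,rod]
Tick 7: prefer A, take lens from A; A=[quill] B=[hook,knob] C=[reel,joint,flask,clip,hinge,rod,lens]
Tick 8: prefer B, take hook from B; A=[quill] B=[knob] C=[reel,joint,flask,clip,hinge,rod,lens,hook]
Tick 9: prefer A, take quill from A; A=[-] B=[knob] C=[reel,joint,flask,clip,hinge,rod,lens,hook,quill]

Answer: 9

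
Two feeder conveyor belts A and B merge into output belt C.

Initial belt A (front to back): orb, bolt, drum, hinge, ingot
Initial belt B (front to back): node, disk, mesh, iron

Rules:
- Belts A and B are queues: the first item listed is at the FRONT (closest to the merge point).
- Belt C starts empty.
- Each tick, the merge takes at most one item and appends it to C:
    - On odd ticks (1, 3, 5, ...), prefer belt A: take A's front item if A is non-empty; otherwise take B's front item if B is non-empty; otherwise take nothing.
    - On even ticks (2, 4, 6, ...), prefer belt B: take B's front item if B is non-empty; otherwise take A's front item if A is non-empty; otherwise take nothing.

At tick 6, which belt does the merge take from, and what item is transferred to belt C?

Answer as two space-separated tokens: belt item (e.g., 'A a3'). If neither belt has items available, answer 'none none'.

Answer: B mesh

Derivation:
Tick 1: prefer A, take orb from A; A=[bolt,drum,hinge,ingot] B=[node,disk,mesh,iron] C=[orb]
Tick 2: prefer B, take node from B; A=[bolt,drum,hinge,ingot] B=[disk,mesh,iron] C=[orb,node]
Tick 3: prefer A, take bolt from A; A=[drum,hinge,ingot] B=[disk,mesh,iron] C=[orb,node,bolt]
Tick 4: prefer B, take disk from B; A=[drum,hinge,ingot] B=[mesh,iron] C=[orb,node,bolt,disk]
Tick 5: prefer A, take drum from A; A=[hinge,ingot] B=[mesh,iron] C=[orb,node,bolt,disk,drum]
Tick 6: prefer B, take mesh from B; A=[hinge,ingot] B=[iron] C=[orb,node,bolt,disk,drum,mesh]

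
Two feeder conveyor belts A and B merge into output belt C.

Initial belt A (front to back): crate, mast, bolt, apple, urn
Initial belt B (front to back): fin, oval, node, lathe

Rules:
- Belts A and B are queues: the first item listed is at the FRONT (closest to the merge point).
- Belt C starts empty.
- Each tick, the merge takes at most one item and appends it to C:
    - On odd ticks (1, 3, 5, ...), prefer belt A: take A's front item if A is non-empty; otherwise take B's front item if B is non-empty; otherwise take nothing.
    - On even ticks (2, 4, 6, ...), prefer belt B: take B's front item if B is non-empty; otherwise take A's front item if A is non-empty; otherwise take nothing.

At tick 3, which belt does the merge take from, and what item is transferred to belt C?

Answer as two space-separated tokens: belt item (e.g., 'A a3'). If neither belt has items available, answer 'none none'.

Answer: A mast

Derivation:
Tick 1: prefer A, take crate from A; A=[mast,bolt,apple,urn] B=[fin,oval,node,lathe] C=[crate]
Tick 2: prefer B, take fin from B; A=[mast,bolt,apple,urn] B=[oval,node,lathe] C=[crate,fin]
Tick 3: prefer A, take mast from A; A=[bolt,apple,urn] B=[oval,node,lathe] C=[crate,fin,mast]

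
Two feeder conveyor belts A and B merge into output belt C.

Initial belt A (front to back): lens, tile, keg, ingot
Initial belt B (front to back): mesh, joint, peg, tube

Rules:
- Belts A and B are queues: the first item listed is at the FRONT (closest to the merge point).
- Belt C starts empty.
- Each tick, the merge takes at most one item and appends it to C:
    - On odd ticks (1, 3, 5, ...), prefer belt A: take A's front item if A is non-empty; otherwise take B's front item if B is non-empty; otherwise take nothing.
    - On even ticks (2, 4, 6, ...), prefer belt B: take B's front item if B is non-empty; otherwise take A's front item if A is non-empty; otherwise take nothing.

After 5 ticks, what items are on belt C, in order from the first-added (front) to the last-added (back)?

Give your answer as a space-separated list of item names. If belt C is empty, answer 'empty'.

Answer: lens mesh tile joint keg

Derivation:
Tick 1: prefer A, take lens from A; A=[tile,keg,ingot] B=[mesh,joint,peg,tube] C=[lens]
Tick 2: prefer B, take mesh from B; A=[tile,keg,ingot] B=[joint,peg,tube] C=[lens,mesh]
Tick 3: prefer A, take tile from A; A=[keg,ingot] B=[joint,peg,tube] C=[lens,mesh,tile]
Tick 4: prefer B, take joint from B; A=[keg,ingot] B=[peg,tube] C=[lens,mesh,tile,joint]
Tick 5: prefer A, take keg from A; A=[ingot] B=[peg,tube] C=[lens,mesh,tile,joint,keg]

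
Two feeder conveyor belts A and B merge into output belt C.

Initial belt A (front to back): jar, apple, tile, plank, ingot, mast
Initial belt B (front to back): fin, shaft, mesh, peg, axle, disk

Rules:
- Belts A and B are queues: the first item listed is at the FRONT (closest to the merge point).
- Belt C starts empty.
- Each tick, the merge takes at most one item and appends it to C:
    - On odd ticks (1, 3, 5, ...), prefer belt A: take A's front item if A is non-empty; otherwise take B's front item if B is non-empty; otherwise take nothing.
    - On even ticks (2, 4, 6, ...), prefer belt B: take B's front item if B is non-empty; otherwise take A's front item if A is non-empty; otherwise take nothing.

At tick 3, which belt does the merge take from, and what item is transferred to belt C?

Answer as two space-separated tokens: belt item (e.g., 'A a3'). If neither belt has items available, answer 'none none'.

Answer: A apple

Derivation:
Tick 1: prefer A, take jar from A; A=[apple,tile,plank,ingot,mast] B=[fin,shaft,mesh,peg,axle,disk] C=[jar]
Tick 2: prefer B, take fin from B; A=[apple,tile,plank,ingot,mast] B=[shaft,mesh,peg,axle,disk] C=[jar,fin]
Tick 3: prefer A, take apple from A; A=[tile,plank,ingot,mast] B=[shaft,mesh,peg,axle,disk] C=[jar,fin,apple]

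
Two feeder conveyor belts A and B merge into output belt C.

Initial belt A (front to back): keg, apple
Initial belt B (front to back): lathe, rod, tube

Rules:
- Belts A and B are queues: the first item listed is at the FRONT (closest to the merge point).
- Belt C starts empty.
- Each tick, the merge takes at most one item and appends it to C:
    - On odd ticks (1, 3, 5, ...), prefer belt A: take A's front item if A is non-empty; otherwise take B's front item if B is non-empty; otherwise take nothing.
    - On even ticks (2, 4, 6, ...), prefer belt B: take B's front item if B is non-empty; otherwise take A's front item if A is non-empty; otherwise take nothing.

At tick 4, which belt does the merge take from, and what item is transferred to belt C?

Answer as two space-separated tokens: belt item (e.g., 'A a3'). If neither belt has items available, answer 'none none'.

Tick 1: prefer A, take keg from A; A=[apple] B=[lathe,rod,tube] C=[keg]
Tick 2: prefer B, take lathe from B; A=[apple] B=[rod,tube] C=[keg,lathe]
Tick 3: prefer A, take apple from A; A=[-] B=[rod,tube] C=[keg,lathe,apple]
Tick 4: prefer B, take rod from B; A=[-] B=[tube] C=[keg,lathe,apple,rod]

Answer: B rod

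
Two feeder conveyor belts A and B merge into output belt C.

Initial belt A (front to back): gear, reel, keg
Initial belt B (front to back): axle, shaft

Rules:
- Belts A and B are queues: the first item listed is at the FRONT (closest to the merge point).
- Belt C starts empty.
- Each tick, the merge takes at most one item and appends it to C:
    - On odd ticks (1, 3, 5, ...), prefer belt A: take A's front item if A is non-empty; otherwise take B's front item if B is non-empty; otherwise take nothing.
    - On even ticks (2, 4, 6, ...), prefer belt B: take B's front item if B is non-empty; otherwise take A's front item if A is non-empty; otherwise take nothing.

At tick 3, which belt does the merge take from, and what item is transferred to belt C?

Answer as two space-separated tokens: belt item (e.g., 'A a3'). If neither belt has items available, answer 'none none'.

Answer: A reel

Derivation:
Tick 1: prefer A, take gear from A; A=[reel,keg] B=[axle,shaft] C=[gear]
Tick 2: prefer B, take axle from B; A=[reel,keg] B=[shaft] C=[gear,axle]
Tick 3: prefer A, take reel from A; A=[keg] B=[shaft] C=[gear,axle,reel]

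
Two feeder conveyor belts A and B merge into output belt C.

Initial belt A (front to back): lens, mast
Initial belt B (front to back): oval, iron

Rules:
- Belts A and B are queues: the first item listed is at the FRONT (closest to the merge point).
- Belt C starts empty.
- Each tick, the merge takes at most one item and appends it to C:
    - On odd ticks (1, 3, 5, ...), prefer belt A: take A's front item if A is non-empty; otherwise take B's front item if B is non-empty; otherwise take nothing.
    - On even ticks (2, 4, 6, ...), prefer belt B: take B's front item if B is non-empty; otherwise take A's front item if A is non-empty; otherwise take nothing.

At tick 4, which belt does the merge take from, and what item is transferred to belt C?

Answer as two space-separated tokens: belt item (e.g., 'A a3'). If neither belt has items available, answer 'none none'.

Answer: B iron

Derivation:
Tick 1: prefer A, take lens from A; A=[mast] B=[oval,iron] C=[lens]
Tick 2: prefer B, take oval from B; A=[mast] B=[iron] C=[lens,oval]
Tick 3: prefer A, take mast from A; A=[-] B=[iron] C=[lens,oval,mast]
Tick 4: prefer B, take iron from B; A=[-] B=[-] C=[lens,oval,mast,iron]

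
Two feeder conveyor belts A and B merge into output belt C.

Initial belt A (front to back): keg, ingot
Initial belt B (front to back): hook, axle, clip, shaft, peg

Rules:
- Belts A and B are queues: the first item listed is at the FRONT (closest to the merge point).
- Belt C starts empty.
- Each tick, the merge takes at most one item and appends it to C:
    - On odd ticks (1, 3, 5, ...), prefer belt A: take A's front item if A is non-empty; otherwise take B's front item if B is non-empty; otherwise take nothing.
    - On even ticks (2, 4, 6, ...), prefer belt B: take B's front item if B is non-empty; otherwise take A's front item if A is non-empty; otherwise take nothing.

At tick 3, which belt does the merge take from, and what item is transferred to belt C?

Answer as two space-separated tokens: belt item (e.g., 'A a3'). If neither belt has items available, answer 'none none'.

Tick 1: prefer A, take keg from A; A=[ingot] B=[hook,axle,clip,shaft,peg] C=[keg]
Tick 2: prefer B, take hook from B; A=[ingot] B=[axle,clip,shaft,peg] C=[keg,hook]
Tick 3: prefer A, take ingot from A; A=[-] B=[axle,clip,shaft,peg] C=[keg,hook,ingot]

Answer: A ingot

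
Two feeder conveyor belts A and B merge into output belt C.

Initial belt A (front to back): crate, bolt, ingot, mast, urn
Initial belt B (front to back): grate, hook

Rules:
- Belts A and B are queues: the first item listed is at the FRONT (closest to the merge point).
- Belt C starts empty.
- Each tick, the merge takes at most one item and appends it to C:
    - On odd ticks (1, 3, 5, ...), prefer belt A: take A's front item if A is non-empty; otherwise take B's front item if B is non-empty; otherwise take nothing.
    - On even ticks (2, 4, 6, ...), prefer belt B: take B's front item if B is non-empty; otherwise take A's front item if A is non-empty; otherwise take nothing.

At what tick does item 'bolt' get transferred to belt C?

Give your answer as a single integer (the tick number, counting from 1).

Answer: 3

Derivation:
Tick 1: prefer A, take crate from A; A=[bolt,ingot,mast,urn] B=[grate,hook] C=[crate]
Tick 2: prefer B, take grate from B; A=[bolt,ingot,mast,urn] B=[hook] C=[crate,grate]
Tick 3: prefer A, take bolt from A; A=[ingot,mast,urn] B=[hook] C=[crate,grate,bolt]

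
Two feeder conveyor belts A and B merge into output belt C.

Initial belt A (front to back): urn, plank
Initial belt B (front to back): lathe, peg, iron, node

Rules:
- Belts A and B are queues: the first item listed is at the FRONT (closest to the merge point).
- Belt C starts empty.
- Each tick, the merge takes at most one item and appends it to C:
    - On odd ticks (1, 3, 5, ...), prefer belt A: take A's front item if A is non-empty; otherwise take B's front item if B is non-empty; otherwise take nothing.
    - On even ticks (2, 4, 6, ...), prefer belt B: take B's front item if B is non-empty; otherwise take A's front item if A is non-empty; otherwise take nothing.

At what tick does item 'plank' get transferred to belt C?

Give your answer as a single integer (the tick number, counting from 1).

Tick 1: prefer A, take urn from A; A=[plank] B=[lathe,peg,iron,node] C=[urn]
Tick 2: prefer B, take lathe from B; A=[plank] B=[peg,iron,node] C=[urn,lathe]
Tick 3: prefer A, take plank from A; A=[-] B=[peg,iron,node] C=[urn,lathe,plank]

Answer: 3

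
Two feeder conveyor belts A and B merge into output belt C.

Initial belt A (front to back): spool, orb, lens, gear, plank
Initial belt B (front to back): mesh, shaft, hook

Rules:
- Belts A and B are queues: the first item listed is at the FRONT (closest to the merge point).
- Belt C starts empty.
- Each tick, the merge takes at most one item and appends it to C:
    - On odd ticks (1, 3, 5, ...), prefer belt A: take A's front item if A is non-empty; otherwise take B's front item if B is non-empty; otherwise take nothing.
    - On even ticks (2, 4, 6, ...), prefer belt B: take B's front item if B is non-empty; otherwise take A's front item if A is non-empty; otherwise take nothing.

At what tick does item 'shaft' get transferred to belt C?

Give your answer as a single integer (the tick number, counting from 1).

Answer: 4

Derivation:
Tick 1: prefer A, take spool from A; A=[orb,lens,gear,plank] B=[mesh,shaft,hook] C=[spool]
Tick 2: prefer B, take mesh from B; A=[orb,lens,gear,plank] B=[shaft,hook] C=[spool,mesh]
Tick 3: prefer A, take orb from A; A=[lens,gear,plank] B=[shaft,hook] C=[spool,mesh,orb]
Tick 4: prefer B, take shaft from B; A=[lens,gear,plank] B=[hook] C=[spool,mesh,orb,shaft]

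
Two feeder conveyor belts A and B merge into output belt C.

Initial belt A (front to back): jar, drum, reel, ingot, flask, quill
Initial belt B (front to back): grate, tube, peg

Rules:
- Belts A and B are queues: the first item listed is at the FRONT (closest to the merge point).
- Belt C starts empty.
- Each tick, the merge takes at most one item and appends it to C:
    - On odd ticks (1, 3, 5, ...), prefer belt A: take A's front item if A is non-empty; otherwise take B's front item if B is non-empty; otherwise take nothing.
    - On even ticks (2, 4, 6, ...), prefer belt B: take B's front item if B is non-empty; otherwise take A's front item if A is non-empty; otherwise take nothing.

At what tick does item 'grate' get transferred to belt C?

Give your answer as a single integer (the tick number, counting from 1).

Answer: 2

Derivation:
Tick 1: prefer A, take jar from A; A=[drum,reel,ingot,flask,quill] B=[grate,tube,peg] C=[jar]
Tick 2: prefer B, take grate from B; A=[drum,reel,ingot,flask,quill] B=[tube,peg] C=[jar,grate]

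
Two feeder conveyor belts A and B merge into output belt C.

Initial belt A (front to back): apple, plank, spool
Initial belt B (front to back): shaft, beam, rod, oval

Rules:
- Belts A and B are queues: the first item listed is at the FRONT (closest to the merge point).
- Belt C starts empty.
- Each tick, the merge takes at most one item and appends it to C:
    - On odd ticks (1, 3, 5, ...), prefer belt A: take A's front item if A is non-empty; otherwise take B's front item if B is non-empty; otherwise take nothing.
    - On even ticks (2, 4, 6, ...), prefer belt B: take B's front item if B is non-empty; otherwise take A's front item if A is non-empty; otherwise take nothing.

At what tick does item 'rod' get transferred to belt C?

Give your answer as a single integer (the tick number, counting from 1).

Tick 1: prefer A, take apple from A; A=[plank,spool] B=[shaft,beam,rod,oval] C=[apple]
Tick 2: prefer B, take shaft from B; A=[plank,spool] B=[beam,rod,oval] C=[apple,shaft]
Tick 3: prefer A, take plank from A; A=[spool] B=[beam,rod,oval] C=[apple,shaft,plank]
Tick 4: prefer B, take beam from B; A=[spool] B=[rod,oval] C=[apple,shaft,plank,beam]
Tick 5: prefer A, take spool from A; A=[-] B=[rod,oval] C=[apple,shaft,plank,beam,spool]
Tick 6: prefer B, take rod from B; A=[-] B=[oval] C=[apple,shaft,plank,beam,spool,rod]

Answer: 6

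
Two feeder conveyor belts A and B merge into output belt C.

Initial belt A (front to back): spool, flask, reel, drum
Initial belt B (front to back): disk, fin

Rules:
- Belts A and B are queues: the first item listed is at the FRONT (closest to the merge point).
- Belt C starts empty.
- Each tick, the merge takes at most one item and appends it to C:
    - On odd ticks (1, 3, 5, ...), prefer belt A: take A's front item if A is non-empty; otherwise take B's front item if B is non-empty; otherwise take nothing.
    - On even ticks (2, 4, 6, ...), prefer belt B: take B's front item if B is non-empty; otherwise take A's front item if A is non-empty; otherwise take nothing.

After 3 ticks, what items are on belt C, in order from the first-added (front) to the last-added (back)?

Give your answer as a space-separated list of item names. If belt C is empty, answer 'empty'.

Tick 1: prefer A, take spool from A; A=[flask,reel,drum] B=[disk,fin] C=[spool]
Tick 2: prefer B, take disk from B; A=[flask,reel,drum] B=[fin] C=[spool,disk]
Tick 3: prefer A, take flask from A; A=[reel,drum] B=[fin] C=[spool,disk,flask]

Answer: spool disk flask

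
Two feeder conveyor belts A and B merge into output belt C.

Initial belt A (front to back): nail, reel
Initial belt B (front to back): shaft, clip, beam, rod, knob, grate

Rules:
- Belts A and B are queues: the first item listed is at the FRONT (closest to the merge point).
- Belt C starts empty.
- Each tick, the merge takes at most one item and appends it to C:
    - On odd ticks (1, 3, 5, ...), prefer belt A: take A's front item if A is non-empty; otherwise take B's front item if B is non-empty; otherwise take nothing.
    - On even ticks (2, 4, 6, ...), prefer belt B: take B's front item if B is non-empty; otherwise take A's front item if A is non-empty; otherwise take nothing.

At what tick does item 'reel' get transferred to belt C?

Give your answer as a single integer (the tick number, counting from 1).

Tick 1: prefer A, take nail from A; A=[reel] B=[shaft,clip,beam,rod,knob,grate] C=[nail]
Tick 2: prefer B, take shaft from B; A=[reel] B=[clip,beam,rod,knob,grate] C=[nail,shaft]
Tick 3: prefer A, take reel from A; A=[-] B=[clip,beam,rod,knob,grate] C=[nail,shaft,reel]

Answer: 3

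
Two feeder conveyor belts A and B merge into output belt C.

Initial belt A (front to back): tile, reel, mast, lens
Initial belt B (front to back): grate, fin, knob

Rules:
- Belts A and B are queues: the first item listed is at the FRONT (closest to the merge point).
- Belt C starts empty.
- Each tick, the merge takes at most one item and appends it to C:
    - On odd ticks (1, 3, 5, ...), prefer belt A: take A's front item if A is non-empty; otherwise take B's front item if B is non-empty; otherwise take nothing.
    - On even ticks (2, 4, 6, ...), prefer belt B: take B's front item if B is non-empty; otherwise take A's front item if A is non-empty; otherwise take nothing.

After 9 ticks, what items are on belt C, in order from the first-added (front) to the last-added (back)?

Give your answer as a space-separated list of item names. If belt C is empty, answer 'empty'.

Tick 1: prefer A, take tile from A; A=[reel,mast,lens] B=[grate,fin,knob] C=[tile]
Tick 2: prefer B, take grate from B; A=[reel,mast,lens] B=[fin,knob] C=[tile,grate]
Tick 3: prefer A, take reel from A; A=[mast,lens] B=[fin,knob] C=[tile,grate,reel]
Tick 4: prefer B, take fin from B; A=[mast,lens] B=[knob] C=[tile,grate,reel,fin]
Tick 5: prefer A, take mast from A; A=[lens] B=[knob] C=[tile,grate,reel,fin,mast]
Tick 6: prefer B, take knob from B; A=[lens] B=[-] C=[tile,grate,reel,fin,mast,knob]
Tick 7: prefer A, take lens from A; A=[-] B=[-] C=[tile,grate,reel,fin,mast,knob,lens]
Tick 8: prefer B, both empty, nothing taken; A=[-] B=[-] C=[tile,grate,reel,fin,mast,knob,lens]
Tick 9: prefer A, both empty, nothing taken; A=[-] B=[-] C=[tile,grate,reel,fin,mast,knob,lens]

Answer: tile grate reel fin mast knob lens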